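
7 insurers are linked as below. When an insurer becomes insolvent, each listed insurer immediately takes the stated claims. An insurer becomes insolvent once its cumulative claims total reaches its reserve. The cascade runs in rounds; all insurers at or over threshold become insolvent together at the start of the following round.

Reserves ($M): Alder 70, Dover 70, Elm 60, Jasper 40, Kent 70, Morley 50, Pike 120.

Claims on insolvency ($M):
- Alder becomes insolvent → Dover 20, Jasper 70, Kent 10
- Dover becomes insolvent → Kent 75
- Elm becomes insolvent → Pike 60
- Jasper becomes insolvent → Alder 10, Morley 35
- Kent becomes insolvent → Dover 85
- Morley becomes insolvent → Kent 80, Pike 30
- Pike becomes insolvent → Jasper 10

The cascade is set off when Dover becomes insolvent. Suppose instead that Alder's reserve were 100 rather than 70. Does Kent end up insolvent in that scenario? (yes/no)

With Alder's reserve at 100:
Round 1 — Dover becomes insolvent (initial).
  Kent: +75 → 75 ≥ 70
Round 2 — Kent becomes insolvent.
No further insolvencies.

yes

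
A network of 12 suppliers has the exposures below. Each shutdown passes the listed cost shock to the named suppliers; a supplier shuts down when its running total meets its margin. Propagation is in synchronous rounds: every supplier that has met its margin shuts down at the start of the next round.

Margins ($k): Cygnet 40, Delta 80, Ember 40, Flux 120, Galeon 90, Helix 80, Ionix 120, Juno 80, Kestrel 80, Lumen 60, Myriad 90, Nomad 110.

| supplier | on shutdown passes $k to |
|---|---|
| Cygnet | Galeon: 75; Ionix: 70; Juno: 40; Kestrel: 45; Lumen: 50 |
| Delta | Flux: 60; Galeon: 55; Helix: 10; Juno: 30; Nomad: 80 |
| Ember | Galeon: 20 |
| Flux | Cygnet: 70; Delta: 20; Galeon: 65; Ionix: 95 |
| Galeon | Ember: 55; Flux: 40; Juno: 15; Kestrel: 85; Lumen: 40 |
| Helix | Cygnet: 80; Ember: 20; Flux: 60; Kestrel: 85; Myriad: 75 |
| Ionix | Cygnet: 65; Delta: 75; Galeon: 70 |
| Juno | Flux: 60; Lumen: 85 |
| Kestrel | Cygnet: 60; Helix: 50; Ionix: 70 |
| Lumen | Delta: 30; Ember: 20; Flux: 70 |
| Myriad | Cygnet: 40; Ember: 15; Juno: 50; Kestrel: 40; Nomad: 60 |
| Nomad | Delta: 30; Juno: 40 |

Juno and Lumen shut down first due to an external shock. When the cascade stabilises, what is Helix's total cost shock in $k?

Round 1 — Juno, Lumen shut down (initial).
  Delta: +30 → 30 < 80
  Ember: +20 → 20 < 40
  Flux: +60+70 → 130 ≥ 120
Round 2 — Flux shuts down.
  Cygnet: +70 → 70 ≥ 40
  Delta: +20 → 50 < 80
  Galeon: +65 → 65 < 90
  Ionix: +95 → 95 < 120
Round 3 — Cygnet shuts down.
  Galeon: +75 → 140 ≥ 90
  Ionix: +70 → 165 ≥ 120
  Kestrel: +45 → 45 < 80
Round 4 — Galeon, Ionix shut down.
  Delta: +75 → 125 ≥ 80
  Ember: +55 → 75 ≥ 40
  Kestrel: +85 → 130 ≥ 80
Round 5 — Delta, Ember, Kestrel shut down.
  Helix: +10+50 → 60 < 80
  Nomad: +80 → 80 < 110
No further shutdowns.

60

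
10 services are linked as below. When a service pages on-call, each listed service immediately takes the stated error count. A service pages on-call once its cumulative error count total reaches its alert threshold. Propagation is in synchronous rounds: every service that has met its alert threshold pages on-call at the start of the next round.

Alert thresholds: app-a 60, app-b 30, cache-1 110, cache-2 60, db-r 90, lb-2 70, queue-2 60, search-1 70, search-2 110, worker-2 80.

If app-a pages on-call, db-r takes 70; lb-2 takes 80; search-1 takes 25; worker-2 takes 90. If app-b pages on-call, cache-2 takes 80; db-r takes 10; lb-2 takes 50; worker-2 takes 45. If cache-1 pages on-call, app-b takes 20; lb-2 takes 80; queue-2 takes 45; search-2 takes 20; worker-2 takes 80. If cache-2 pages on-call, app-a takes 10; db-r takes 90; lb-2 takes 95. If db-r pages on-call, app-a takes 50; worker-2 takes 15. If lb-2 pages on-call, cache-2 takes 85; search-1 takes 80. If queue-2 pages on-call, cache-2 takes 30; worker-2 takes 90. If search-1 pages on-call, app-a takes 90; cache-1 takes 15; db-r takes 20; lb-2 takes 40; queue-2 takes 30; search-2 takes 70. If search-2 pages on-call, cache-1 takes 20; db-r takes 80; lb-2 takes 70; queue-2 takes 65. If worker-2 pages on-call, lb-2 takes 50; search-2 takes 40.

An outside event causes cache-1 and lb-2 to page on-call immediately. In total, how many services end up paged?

Round 1 — cache-1, lb-2 page on-call (initial).
  app-b: +20 → 20 < 30
  cache-2: +85 → 85 ≥ 60
  queue-2: +45 → 45 < 60
  search-1: +80 → 80 ≥ 70
  search-2: +20 → 20 < 110
  worker-2: +80 → 80 ≥ 80
Round 2 — cache-2, search-1, worker-2 page on-call.
  app-a: +10+90 → 100 ≥ 60
  db-r: +90+20 → 110 ≥ 90
  queue-2: +30 → 75 ≥ 60
  search-2: +70+40 → 130 ≥ 110
Round 3 — app-a, db-r, queue-2, search-2 page on-call.
No further pages.

9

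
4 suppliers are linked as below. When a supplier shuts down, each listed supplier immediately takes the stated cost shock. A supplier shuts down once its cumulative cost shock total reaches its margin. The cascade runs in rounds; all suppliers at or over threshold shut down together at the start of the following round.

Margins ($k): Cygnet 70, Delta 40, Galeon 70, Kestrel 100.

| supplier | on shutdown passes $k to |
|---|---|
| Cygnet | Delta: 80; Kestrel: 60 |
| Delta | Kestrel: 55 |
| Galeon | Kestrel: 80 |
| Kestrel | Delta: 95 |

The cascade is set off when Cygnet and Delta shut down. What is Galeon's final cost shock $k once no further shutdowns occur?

Round 1 — Cygnet, Delta shut down (initial).
  Kestrel: +60+55 → 115 ≥ 100
Round 2 — Kestrel shuts down.
No further shutdowns.

0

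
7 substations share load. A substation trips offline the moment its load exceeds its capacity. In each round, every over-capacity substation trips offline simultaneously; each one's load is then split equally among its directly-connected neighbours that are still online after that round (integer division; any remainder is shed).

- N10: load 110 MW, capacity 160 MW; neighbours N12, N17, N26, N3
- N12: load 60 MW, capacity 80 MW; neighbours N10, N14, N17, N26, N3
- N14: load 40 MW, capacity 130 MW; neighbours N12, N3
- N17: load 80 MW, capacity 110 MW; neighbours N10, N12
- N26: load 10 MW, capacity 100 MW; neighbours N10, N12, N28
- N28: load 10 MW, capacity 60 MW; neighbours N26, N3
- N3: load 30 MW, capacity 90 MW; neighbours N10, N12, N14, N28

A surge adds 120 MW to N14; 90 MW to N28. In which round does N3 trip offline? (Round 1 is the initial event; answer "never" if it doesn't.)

Round 1 — N14 at 160 > 130; N28 at 100 > 60. N14, N28 trip offline.
  N14 sheds 160 MW to N12, N3: 80 each.
    N12: 60+80 = 140 > 80
    N3: 30+80 = 110 > 90
  N28 sheds 100 MW to N26, N3: 50 each.
    N26: 10+50 = 60 ≤ 100
    N3: 110+50 = 160 > 90
Round 2 — N12, N3 trip offline.
  N12 sheds 140 MW to N10, N17, N26: 46 each (2 lost).
    N10: 110+46 = 156 ≤ 160
    N17: 80+46 = 126 > 110
    N26: 60+46 = 106 > 100
  N3 sheds 160 MW to N10: 160 each.
    N10: 156+160 = 316 > 160
Round 3 — N10, N17, N26 trip offline.
  N10 sheds 316 MW: no online neighbours, lost.
  N17 sheds 126 MW: no online neighbours, lost.
  N26 sheds 106 MW: no online neighbours, lost.
No further trips.

2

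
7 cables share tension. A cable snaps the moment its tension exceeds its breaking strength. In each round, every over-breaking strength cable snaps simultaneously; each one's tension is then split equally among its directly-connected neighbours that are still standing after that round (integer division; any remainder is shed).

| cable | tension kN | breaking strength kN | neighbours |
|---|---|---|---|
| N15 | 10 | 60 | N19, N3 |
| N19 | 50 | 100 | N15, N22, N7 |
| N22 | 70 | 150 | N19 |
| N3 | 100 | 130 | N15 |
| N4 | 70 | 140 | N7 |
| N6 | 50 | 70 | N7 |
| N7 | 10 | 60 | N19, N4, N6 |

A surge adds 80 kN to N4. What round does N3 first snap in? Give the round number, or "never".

Round 1 — N4 at 150 > 140. N4 snaps.
  N4 sheds 150 kN to N7: 150 each.
    N7: 10+150 = 160 > 60
Round 2 — N7 snaps.
  N7 sheds 160 kN to N19, N6: 80 each.
    N19: 50+80 = 130 > 100
    N6: 50+80 = 130 > 70
Round 3 — N19, N6 snap.
  N19 sheds 130 kN to N15, N22: 65 each.
    N15: 10+65 = 75 > 60
    N22: 70+65 = 135 ≤ 150
  N6 sheds 130 kN: no online neighbours, lost.
Round 4 — N15 snaps.
  N15 sheds 75 kN to N3: 75 each.
    N3: 100+75 = 175 > 130
Round 5 — N3 snaps.
  N3 sheds 175 kN: no online neighbours, lost.
No further breaks.

5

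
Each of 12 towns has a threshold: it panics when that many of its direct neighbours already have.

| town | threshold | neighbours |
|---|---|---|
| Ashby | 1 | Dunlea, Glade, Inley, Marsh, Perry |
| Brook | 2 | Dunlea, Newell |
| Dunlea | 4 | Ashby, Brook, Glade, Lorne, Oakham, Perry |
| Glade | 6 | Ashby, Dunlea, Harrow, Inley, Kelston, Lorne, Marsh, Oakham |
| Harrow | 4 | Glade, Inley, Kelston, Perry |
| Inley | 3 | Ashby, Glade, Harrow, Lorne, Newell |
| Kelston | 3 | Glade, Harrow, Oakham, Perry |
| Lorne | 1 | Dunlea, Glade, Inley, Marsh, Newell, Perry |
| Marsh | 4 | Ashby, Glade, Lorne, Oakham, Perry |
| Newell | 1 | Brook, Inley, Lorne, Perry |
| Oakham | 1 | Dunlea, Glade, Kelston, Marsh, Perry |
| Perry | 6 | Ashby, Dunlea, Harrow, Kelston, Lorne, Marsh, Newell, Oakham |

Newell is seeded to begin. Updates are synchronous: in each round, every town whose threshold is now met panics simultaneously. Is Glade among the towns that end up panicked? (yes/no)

Round 1 — Newell panics (initial).
Round 2 — checking thresholds:
  Brook: 1 of 2 neighbours < 2, holds.
  Inley: 1 of 5 neighbours < 3, holds.
  Lorne: 1 of 6 neighbours ≥ 1, panics.
  Perry: 1 of 8 neighbours < 6, holds.
Round 3 — no new panics; cascade stops.

no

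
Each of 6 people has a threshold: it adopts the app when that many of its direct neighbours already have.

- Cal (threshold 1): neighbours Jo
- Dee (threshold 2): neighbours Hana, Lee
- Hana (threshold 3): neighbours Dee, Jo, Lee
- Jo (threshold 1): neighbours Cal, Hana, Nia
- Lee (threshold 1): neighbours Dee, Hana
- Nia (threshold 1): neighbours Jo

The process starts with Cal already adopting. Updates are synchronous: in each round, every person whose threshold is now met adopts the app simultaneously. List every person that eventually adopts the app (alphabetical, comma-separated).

Round 1 — Cal adopts the app (initial).
Round 2 — checking thresholds:
  Jo: 1 of 3 neighbours ≥ 1, adopts the app.
Round 3 — checking thresholds:
  Hana: 1 of 3 neighbours < 3, holds.
  Nia: 1 of 1 neighbours ≥ 1, adopts the app.
Round 4 — no new adoptions; cascade stops.

Cal, Jo, Nia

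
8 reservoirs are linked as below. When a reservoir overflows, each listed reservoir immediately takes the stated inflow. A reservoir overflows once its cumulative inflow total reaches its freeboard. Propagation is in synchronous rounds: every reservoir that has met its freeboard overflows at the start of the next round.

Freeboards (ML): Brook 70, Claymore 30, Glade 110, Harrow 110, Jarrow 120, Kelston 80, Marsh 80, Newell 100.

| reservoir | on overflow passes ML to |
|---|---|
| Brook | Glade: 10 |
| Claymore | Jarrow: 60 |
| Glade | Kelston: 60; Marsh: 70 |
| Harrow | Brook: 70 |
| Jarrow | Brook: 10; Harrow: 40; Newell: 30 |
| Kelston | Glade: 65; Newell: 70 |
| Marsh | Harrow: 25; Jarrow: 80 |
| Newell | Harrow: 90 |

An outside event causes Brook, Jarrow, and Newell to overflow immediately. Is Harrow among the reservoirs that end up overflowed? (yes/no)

Round 1 — Brook, Jarrow, Newell overflow (initial).
  Glade: +10 → 10 < 110
  Harrow: +40+90 → 130 ≥ 110
Round 2 — Harrow overflows.
No further overflows.

yes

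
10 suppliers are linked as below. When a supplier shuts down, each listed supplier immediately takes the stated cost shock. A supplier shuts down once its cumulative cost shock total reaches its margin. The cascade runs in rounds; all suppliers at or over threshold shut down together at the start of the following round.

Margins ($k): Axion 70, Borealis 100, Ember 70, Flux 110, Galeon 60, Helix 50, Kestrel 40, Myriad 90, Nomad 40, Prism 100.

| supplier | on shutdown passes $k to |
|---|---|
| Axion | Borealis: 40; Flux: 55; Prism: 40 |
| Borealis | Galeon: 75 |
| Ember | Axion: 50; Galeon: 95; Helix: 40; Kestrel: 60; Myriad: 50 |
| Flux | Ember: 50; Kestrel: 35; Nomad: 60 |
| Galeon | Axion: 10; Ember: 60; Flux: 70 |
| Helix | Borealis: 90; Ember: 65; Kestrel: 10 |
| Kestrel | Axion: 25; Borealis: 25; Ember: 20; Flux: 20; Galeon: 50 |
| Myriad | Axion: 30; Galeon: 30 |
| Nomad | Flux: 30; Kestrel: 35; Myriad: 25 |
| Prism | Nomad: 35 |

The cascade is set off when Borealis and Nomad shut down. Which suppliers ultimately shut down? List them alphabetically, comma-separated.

Borealis, Galeon, Nomad

Round 1 — Borealis, Nomad shut down (initial).
  Flux: +30 → 30 < 110
  Galeon: +75 → 75 ≥ 60
  Kestrel: +35 → 35 < 40
  Myriad: +25 → 25 < 90
Round 2 — Galeon shuts down.
  Axion: +10 → 10 < 70
  Ember: +60 → 60 < 70
  Flux: +70 → 100 < 110
No further shutdowns.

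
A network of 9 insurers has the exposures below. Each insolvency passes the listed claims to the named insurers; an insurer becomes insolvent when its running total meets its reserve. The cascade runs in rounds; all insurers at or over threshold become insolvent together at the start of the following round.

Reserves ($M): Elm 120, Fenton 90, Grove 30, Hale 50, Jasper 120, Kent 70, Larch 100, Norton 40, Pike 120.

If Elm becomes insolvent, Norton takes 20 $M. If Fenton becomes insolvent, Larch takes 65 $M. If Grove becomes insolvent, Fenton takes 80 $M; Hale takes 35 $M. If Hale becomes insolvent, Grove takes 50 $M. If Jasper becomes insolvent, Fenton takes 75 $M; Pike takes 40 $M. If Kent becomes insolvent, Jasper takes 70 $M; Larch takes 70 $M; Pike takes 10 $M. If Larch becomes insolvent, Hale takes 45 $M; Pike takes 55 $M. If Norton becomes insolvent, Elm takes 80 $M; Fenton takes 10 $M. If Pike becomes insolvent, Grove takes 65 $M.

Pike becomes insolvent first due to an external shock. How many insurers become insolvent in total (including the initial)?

Round 1 — Pike becomes insolvent (initial).
  Grove: +65 → 65 ≥ 30
Round 2 — Grove becomes insolvent.
  Fenton: +80 → 80 < 90
  Hale: +35 → 35 < 50
No further insolvencies.

2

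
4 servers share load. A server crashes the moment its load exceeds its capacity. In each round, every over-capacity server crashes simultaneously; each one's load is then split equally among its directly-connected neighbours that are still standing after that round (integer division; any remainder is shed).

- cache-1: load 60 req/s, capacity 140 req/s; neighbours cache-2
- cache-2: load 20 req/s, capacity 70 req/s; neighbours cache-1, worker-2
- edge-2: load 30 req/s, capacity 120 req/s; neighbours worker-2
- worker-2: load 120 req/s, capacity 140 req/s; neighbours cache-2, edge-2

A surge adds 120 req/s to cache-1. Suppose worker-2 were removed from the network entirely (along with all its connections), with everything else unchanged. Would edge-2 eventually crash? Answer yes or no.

no

With worker-2 removed:
Round 1 — cache-1 at 180 > 140. cache-1 crashes.
  cache-1 sheds 180 req/s to cache-2: 180 each.
    cache-2: 20+180 = 200 > 70
Round 2 — cache-2 crashes.
  cache-2 sheds 200 req/s: no online neighbours, lost.
No further crashes.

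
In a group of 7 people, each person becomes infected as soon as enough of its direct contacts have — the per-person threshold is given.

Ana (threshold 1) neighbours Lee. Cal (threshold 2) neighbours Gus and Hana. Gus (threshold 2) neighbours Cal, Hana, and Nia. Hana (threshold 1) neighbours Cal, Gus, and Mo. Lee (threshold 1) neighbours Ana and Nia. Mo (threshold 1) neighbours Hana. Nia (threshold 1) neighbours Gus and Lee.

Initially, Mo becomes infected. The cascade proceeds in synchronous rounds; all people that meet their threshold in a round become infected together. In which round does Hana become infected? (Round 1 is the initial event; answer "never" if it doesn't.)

Round 1 — Mo becomes infected (initial).
Round 2 — checking thresholds:
  Hana: 1 of 3 neighbours ≥ 1, becomes infected.
Round 3 — no new infections; cascade stops.

2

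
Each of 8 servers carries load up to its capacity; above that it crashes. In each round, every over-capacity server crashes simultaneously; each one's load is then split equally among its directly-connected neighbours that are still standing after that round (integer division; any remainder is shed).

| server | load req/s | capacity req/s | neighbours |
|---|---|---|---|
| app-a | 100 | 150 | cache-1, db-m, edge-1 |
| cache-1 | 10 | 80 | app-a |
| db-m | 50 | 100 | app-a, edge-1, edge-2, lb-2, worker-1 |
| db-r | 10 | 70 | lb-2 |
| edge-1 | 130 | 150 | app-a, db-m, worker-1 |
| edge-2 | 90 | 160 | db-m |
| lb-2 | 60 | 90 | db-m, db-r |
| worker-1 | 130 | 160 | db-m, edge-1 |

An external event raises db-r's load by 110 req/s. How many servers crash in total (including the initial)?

Round 1 — db-r at 120 > 70. db-r crashes.
  db-r sheds 120 req/s to lb-2: 120 each.
    lb-2: 60+120 = 180 > 90
Round 2 — lb-2 crashes.
  lb-2 sheds 180 req/s to db-m: 180 each.
    db-m: 50+180 = 230 > 100
Round 3 — db-m crashes.
  db-m sheds 230 req/s to app-a, edge-1, edge-2, worker-1: 57 each (2 lost).
    app-a: 100+57 = 157 > 150
    edge-1: 130+57 = 187 > 150
    edge-2: 90+57 = 147 ≤ 160
    worker-1: 130+57 = 187 > 160
Round 4 — app-a, edge-1, worker-1 crash.
  app-a sheds 157 req/s to cache-1: 157 each.
    cache-1: 10+157 = 167 > 80
  edge-1 sheds 187 req/s: no online neighbours, lost.
  worker-1 sheds 187 req/s: no online neighbours, lost.
Round 5 — cache-1 crashes.
  cache-1 sheds 167 req/s: no online neighbours, lost.
No further crashes.

7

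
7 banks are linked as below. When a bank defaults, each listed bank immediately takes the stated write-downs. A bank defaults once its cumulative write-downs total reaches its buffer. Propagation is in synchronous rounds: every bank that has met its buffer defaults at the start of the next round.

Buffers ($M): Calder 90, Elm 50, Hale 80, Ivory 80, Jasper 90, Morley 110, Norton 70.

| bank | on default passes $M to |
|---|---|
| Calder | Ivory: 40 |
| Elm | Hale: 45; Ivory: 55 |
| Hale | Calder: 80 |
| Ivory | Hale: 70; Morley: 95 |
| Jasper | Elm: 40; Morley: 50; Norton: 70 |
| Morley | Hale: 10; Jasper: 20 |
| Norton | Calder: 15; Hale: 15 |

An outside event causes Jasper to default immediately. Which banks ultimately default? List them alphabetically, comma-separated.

Jasper, Norton

Round 1 — Jasper defaults (initial).
  Elm: +40 → 40 < 50
  Morley: +50 → 50 < 110
  Norton: +70 → 70 ≥ 70
Round 2 — Norton defaults.
  Calder: +15 → 15 < 90
  Hale: +15 → 15 < 80
No further defaults.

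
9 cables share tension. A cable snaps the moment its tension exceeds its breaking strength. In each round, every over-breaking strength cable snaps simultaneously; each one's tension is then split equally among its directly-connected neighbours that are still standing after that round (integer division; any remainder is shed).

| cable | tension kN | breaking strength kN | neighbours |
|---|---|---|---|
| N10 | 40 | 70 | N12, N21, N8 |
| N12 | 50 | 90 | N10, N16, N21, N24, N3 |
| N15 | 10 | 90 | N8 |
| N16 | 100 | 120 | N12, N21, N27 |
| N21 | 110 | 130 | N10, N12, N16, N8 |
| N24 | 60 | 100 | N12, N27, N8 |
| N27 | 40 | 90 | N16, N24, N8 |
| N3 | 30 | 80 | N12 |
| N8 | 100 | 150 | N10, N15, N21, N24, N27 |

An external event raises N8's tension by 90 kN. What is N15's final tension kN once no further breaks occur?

Round 1 — N8 at 190 > 150. N8 snaps.
  N8 sheds 190 kN to N10, N15, N21, N24, N27: 38 each.
    N10: 40+38 = 78 > 70
    N15: 10+38 = 48 ≤ 90
    N21: 110+38 = 148 > 130
    N24: 60+38 = 98 ≤ 100
    N27: 40+38 = 78 ≤ 90
Round 2 — N10, N21 snap.
  N10 sheds 78 kN to N12: 78 each.
    N12: 50+78 = 128 > 90
  N21 sheds 148 kN to N12, N16: 74 each.
    N12: 128+74 = 202 > 90
    N16: 100+74 = 174 > 120
Round 3 — N12, N16 snap.
  N12 sheds 202 kN to N24, N3: 101 each.
    N24: 98+101 = 199 > 100
    N3: 30+101 = 131 > 80
  N16 sheds 174 kN to N27: 174 each.
    N27: 78+174 = 252 > 90
Round 4 — N24, N27, N3 snap.
  N24 sheds 199 kN: no online neighbours, lost.
  N27 sheds 252 kN: no online neighbours, lost.
  N3 sheds 131 kN: no online neighbours, lost.
No further breaks.

48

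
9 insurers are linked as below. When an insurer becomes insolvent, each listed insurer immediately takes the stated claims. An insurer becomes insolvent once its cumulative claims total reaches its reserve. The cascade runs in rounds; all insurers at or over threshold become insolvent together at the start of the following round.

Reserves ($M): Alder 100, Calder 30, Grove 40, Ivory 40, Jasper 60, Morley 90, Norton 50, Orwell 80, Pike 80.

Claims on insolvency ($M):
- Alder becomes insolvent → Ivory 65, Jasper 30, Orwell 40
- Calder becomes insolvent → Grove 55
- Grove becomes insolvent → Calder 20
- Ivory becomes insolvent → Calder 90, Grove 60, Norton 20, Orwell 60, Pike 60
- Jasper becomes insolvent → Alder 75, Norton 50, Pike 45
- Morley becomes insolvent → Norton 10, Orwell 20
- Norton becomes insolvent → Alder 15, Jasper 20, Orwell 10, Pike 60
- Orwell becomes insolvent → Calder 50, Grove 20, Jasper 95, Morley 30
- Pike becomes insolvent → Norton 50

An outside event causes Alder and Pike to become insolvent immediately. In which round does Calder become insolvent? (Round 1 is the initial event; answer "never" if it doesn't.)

3

Round 1 — Alder, Pike become insolvent (initial).
  Ivory: +65 → 65 ≥ 40
  Jasper: +30 → 30 < 60
  Norton: +50 → 50 ≥ 50
  Orwell: +40 → 40 < 80
Round 2 — Ivory, Norton become insolvent.
  Calder: +90 → 90 ≥ 30
  Grove: +60 → 60 ≥ 40
  Jasper: +20 → 50 < 60
  Orwell: +60+10 → 110 ≥ 80
Round 3 — Calder, Grove, Orwell become insolvent.
  Jasper: +95 → 145 ≥ 60
  Morley: +30 → 30 < 90
Round 4 — Jasper becomes insolvent.
No further insolvencies.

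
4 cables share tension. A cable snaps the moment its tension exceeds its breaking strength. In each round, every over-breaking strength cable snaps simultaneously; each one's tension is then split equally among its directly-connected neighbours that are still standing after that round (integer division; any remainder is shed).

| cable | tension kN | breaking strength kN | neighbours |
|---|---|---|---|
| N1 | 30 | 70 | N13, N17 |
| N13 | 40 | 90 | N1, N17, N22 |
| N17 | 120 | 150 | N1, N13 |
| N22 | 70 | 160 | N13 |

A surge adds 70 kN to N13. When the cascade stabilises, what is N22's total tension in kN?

106

Round 1 — N13 at 110 > 90. N13 snaps.
  N13 sheds 110 kN to N1, N17, N22: 36 each (2 lost).
    N1: 30+36 = 66 ≤ 70
    N17: 120+36 = 156 > 150
    N22: 70+36 = 106 ≤ 160
Round 2 — N17 snaps.
  N17 sheds 156 kN to N1: 156 each.
    N1: 66+156 = 222 > 70
Round 3 — N1 snaps.
  N1 sheds 222 kN: no online neighbours, lost.
No further breaks.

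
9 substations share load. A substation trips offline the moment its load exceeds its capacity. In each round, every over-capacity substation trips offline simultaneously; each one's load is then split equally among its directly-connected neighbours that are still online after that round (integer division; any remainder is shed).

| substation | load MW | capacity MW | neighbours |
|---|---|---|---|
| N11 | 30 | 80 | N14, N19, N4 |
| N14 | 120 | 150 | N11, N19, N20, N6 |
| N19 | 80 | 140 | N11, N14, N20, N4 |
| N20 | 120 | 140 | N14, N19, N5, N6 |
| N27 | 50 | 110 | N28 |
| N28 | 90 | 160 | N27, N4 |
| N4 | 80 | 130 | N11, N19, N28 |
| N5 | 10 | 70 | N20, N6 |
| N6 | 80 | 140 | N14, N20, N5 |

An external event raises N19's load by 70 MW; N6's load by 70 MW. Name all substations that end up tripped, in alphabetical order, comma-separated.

N11, N14, N19, N20, N27, N28, N4, N5, N6

Round 1 — N19 at 150 > 140; N6 at 150 > 140. N19, N6 trip offline.
  N19 sheds 150 MW to N11, N14, N20, N4: 37 each (2 lost).
    N11: 30+37 = 67 ≤ 80
    N14: 120+37 = 157 > 150
    N20: 120+37 = 157 > 140
    N4: 80+37 = 117 ≤ 130
  N6 sheds 150 MW to N14, N20, N5: 50 each.
    N14: 157+50 = 207 > 150
    N20: 157+50 = 207 > 140
    N5: 10+50 = 60 ≤ 70
Round 2 — N14, N20 trip offline.
  N14 sheds 207 MW to N11: 207 each.
    N11: 67+207 = 274 > 80
  N20 sheds 207 MW to N5: 207 each.
    N5: 60+207 = 267 > 70
Round 3 — N11, N5 trip offline.
  N11 sheds 274 MW to N4: 274 each.
    N4: 117+274 = 391 > 130
  N5 sheds 267 MW: no online neighbours, lost.
Round 4 — N4 trips offline.
  N4 sheds 391 MW to N28: 391 each.
    N28: 90+391 = 481 > 160
Round 5 — N28 trips offline.
  N28 sheds 481 MW to N27: 481 each.
    N27: 50+481 = 531 > 110
Round 6 — N27 trips offline.
  N27 sheds 531 MW: no online neighbours, lost.
No further trips.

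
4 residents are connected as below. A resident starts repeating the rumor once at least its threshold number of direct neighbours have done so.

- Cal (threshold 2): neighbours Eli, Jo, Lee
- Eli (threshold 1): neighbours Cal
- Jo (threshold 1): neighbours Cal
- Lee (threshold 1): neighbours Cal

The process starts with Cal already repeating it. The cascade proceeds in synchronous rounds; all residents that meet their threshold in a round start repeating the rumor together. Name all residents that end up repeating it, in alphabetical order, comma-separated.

Cal, Eli, Jo, Lee

Round 1 — Cal starts repeating the rumor (initial).
Round 2 — checking thresholds:
  Eli: 1 of 1 neighbours ≥ 1, starts repeating the rumor.
  Jo: 1 of 1 neighbours ≥ 1, starts repeating the rumor.
  Lee: 1 of 1 neighbours ≥ 1, starts repeating the rumor.
Round 3 — no new spreads; cascade stops.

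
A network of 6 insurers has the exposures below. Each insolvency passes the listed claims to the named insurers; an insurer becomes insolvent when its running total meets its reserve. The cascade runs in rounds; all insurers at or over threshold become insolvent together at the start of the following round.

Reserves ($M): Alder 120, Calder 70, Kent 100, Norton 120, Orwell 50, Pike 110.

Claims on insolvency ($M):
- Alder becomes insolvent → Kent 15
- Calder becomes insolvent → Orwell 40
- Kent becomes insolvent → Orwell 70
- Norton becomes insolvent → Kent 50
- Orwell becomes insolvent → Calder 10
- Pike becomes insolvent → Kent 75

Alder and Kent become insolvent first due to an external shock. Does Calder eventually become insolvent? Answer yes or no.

no

Round 1 — Alder, Kent become insolvent (initial).
  Orwell: +70 → 70 ≥ 50
Round 2 — Orwell becomes insolvent.
  Calder: +10 → 10 < 70
No further insolvencies.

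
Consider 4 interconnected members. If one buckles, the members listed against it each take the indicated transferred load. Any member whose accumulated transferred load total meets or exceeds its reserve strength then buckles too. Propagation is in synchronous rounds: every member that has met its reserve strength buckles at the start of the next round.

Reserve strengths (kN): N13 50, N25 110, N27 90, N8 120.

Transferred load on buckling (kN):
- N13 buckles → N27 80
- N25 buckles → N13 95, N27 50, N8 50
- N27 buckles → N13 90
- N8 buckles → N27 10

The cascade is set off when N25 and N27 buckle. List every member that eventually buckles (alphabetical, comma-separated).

Round 1 — N25, N27 buckle (initial).
  N13: +95+90 → 185 ≥ 50
  N8: +50 → 50 < 120
Round 2 — N13 buckles.
No further bucklings.

N13, N25, N27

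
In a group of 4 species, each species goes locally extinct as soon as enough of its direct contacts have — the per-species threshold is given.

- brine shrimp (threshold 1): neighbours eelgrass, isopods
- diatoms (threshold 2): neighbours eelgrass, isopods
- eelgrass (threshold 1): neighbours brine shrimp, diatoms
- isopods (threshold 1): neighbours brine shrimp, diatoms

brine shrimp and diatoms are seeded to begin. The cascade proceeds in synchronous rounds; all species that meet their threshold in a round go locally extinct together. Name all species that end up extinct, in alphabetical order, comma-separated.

Round 1 — brine shrimp, diatoms go locally extinct (initial).
Round 2 — checking thresholds:
  eelgrass: 2 of 2 neighbours ≥ 1, goes locally extinct.
  isopods: 2 of 2 neighbours ≥ 1, goes locally extinct.
Round 3 — no new extinctions; cascade stops.

brine shrimp, diatoms, eelgrass, isopods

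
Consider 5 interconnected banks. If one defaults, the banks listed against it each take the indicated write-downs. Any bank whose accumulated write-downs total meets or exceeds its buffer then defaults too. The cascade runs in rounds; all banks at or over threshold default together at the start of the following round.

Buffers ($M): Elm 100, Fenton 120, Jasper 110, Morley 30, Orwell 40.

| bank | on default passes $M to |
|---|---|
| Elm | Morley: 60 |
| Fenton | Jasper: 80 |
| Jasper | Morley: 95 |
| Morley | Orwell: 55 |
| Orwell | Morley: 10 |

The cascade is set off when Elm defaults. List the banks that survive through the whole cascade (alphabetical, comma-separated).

Fenton, Jasper

Round 1 — Elm defaults (initial).
  Morley: +60 → 60 ≥ 30
Round 2 — Morley defaults.
  Orwell: +55 → 55 ≥ 40
Round 3 — Orwell defaults.
No further defaults.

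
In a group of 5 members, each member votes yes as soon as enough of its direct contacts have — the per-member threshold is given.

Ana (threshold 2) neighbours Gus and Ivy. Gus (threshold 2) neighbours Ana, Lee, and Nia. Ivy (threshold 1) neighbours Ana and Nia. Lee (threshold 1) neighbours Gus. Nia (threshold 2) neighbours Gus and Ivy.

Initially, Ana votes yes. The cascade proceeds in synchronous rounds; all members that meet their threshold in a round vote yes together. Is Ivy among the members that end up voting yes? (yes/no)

yes

Round 1 — Ana votes yes (initial).
Round 2 — checking thresholds:
  Gus: 1 of 3 neighbours < 2, below threshold.
  Ivy: 1 of 2 neighbours ≥ 1, votes yes.
Round 3 — no new yes votes; cascade stops.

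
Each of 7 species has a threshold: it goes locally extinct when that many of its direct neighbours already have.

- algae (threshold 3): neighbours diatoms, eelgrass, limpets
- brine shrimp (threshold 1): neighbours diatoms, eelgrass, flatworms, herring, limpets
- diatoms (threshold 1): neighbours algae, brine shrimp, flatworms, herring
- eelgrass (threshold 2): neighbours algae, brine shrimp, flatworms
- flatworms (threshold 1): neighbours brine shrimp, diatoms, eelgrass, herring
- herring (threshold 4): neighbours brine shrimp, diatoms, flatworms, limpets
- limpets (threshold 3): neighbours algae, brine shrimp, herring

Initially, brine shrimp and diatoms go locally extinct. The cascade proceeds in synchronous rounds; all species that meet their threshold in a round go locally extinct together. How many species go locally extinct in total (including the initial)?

4

Round 1 — brine shrimp, diatoms go locally extinct (initial).
Round 2 — checking thresholds:
  algae: 1 of 3 neighbours < 3, below threshold.
  eelgrass: 1 of 3 neighbours < 2, below threshold.
  flatworms: 2 of 4 neighbours ≥ 1, goes locally extinct.
  herring: 2 of 4 neighbours < 4, below threshold.
  limpets: 1 of 3 neighbours < 3, below threshold.
Round 3 — checking thresholds:
  algae: 1 of 3 neighbours < 3, below threshold.
  eelgrass: 2 of 3 neighbours ≥ 2, goes locally extinct.
  herring: 3 of 4 neighbours < 4, below threshold.
  limpets: 1 of 3 neighbours < 3, below threshold.
Round 4 — no new extinctions; cascade stops.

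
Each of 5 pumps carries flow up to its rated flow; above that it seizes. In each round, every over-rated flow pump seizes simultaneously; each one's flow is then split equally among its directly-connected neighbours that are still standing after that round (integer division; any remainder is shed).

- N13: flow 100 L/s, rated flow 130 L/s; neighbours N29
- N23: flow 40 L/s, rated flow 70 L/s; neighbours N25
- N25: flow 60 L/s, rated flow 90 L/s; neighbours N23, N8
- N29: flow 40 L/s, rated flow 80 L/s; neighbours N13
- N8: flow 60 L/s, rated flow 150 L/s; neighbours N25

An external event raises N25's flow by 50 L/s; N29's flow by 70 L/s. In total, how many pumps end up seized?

Round 1 — N25 at 110 > 90; N29 at 110 > 80. N25, N29 seize.
  N25 sheds 110 L/s to N23, N8: 55 each.
    N23: 40+55 = 95 > 70
    N8: 60+55 = 115 ≤ 150
  N29 sheds 110 L/s to N13: 110 each.
    N13: 100+110 = 210 > 130
Round 2 — N13, N23 seize.
  N13 sheds 210 L/s: no online neighbours, lost.
  N23 sheds 95 L/s: no online neighbours, lost.
No further seizures.

4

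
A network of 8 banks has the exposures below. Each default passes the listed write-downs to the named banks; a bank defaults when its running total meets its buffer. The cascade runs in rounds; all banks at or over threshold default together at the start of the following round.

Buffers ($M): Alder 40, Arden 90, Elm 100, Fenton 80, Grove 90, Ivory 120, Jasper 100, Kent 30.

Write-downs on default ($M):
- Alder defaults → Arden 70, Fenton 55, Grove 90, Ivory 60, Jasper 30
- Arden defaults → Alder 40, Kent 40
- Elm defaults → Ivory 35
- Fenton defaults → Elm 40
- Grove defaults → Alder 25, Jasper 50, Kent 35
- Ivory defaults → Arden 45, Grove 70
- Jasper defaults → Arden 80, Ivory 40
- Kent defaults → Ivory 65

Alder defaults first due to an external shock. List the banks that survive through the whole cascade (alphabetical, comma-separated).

Elm, Fenton, Jasper

Round 1 — Alder defaults (initial).
  Arden: +70 → 70 < 90
  Fenton: +55 → 55 < 80
  Grove: +90 → 90 ≥ 90
  Ivory: +60 → 60 < 120
  Jasper: +30 → 30 < 100
Round 2 — Grove defaults.
  Jasper: +50 → 80 < 100
  Kent: +35 → 35 ≥ 30
Round 3 — Kent defaults.
  Ivory: +65 → 125 ≥ 120
Round 4 — Ivory defaults.
  Arden: +45 → 115 ≥ 90
Round 5 — Arden defaults.
No further defaults.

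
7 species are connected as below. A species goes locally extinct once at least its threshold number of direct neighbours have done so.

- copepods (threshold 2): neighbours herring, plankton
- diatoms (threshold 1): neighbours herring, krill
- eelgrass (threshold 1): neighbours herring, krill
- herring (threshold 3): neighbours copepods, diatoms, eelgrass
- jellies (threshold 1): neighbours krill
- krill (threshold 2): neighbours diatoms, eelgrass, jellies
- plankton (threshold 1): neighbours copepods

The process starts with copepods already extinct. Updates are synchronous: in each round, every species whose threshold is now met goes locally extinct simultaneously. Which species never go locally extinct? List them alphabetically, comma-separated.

Round 1 — copepods goes locally extinct (initial).
Round 2 — checking thresholds:
  herring: 1 of 3 neighbours < 3, not yet.
  plankton: 1 of 1 neighbours ≥ 1, goes locally extinct.
Round 3 — no new extinctions; cascade stops.

diatoms, eelgrass, herring, jellies, krill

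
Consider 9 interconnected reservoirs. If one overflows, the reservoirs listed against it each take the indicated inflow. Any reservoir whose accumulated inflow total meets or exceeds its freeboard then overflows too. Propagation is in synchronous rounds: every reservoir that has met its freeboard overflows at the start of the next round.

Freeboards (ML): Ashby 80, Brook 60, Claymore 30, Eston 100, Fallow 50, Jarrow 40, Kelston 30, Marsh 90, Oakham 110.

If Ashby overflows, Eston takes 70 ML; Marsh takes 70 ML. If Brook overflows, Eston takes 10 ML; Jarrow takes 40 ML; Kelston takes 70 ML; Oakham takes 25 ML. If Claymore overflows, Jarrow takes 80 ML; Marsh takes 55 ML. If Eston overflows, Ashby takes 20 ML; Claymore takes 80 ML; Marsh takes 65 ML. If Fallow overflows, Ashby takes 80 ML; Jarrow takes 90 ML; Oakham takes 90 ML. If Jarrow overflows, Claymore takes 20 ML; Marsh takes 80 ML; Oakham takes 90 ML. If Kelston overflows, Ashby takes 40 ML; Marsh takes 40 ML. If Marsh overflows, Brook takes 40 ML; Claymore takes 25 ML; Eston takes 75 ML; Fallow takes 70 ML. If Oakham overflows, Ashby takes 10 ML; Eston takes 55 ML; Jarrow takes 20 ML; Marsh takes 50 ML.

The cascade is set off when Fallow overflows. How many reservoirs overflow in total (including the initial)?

7

Round 1 — Fallow overflows (initial).
  Ashby: +80 → 80 ≥ 80
  Jarrow: +90 → 90 ≥ 40
  Oakham: +90 → 90 < 110
Round 2 — Ashby, Jarrow overflow.
  Claymore: +20 → 20 < 30
  Eston: +70 → 70 < 100
  Marsh: +70+80 → 150 ≥ 90
  Oakham: +90 → 180 ≥ 110
Round 3 — Marsh, Oakham overflow.
  Brook: +40 → 40 < 60
  Claymore: +25 → 45 ≥ 30
  Eston: +75+55 → 200 ≥ 100
Round 4 — Claymore, Eston overflow.
No further overflows.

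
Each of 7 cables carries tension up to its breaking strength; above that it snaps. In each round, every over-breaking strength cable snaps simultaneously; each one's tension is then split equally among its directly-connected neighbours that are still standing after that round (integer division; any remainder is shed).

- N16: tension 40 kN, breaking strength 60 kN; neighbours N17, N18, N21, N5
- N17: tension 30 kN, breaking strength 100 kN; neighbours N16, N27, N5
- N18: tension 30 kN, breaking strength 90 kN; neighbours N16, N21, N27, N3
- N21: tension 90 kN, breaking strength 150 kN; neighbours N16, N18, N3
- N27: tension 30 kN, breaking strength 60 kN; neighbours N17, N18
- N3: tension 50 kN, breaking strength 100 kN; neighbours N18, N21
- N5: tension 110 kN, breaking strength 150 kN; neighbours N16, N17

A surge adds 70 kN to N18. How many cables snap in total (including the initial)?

2

Round 1 — N18 at 100 > 90. N18 snaps.
  N18 sheds 100 kN to N16, N21, N27, N3: 25 each.
    N16: 40+25 = 65 > 60
    N21: 90+25 = 115 ≤ 150
    N27: 30+25 = 55 ≤ 60
    N3: 50+25 = 75 ≤ 100
Round 2 — N16 snaps.
  N16 sheds 65 kN to N17, N21, N5: 21 each (2 lost).
    N17: 30+21 = 51 ≤ 100
    N21: 115+21 = 136 ≤ 150
    N5: 110+21 = 131 ≤ 150
No further breaks.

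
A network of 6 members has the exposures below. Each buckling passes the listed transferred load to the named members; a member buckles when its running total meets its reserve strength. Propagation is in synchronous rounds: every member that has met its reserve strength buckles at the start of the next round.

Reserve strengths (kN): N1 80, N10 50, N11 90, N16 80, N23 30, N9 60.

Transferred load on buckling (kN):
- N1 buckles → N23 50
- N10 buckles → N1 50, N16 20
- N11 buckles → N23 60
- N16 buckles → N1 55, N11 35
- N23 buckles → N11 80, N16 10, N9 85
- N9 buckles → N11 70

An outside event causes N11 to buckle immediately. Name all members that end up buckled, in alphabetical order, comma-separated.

N11, N23, N9

Round 1 — N11 buckles (initial).
  N23: +60 → 60 ≥ 30
Round 2 — N23 buckles.
  N16: +10 → 10 < 80
  N9: +85 → 85 ≥ 60
Round 3 — N9 buckles.
No further bucklings.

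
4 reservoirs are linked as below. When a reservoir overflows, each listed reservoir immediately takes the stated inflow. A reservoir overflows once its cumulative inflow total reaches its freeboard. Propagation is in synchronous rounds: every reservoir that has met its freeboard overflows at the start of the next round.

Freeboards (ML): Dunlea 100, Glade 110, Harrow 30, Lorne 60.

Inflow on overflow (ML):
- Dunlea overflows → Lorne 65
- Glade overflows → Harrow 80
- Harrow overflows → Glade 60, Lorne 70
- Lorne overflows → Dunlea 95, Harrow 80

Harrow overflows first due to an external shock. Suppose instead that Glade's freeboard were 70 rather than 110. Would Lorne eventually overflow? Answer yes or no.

yes

With Glade's freeboard at 70:
Round 1 — Harrow overflows (initial).
  Glade: +60 → 60 < 70
  Lorne: +70 → 70 ≥ 60
Round 2 — Lorne overflows.
  Dunlea: +95 → 95 < 100
No further overflows.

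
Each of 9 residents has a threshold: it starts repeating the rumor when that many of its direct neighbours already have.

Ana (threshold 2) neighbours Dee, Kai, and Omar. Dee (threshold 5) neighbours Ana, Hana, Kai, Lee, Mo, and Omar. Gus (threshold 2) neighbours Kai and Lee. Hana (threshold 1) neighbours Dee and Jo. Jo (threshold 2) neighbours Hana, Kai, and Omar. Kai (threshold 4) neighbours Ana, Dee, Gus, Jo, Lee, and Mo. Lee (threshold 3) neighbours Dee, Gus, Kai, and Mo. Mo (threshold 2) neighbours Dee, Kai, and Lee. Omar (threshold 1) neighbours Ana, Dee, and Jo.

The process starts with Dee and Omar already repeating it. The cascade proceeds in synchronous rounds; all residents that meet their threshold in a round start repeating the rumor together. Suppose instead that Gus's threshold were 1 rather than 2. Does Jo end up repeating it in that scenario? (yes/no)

yes

With Gus's threshold at 1:
Round 1 — Dee, Omar start repeating the rumor (initial).
Round 2 — checking thresholds:
  Ana: 2 of 3 neighbours ≥ 2, starts repeating the rumor.
  Hana: 1 of 2 neighbours ≥ 1, starts repeating the rumor.
  Jo: 1 of 3 neighbours < 2, not yet.
  Kai: 1 of 6 neighbours < 4, not yet.
  Lee: 1 of 4 neighbours < 3, not yet.
  Mo: 1 of 3 neighbours < 2, not yet.
Round 3 — checking thresholds:
  Jo: 2 of 3 neighbours ≥ 2, starts repeating the rumor.
  Kai: 2 of 6 neighbours < 4, not yet.
  Lee: 1 of 4 neighbours < 3, not yet.
  Mo: 1 of 3 neighbours < 2, not yet.
Round 4 — no new spreads; cascade stops.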